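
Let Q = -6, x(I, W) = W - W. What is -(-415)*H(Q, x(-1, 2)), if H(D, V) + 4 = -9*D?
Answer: 20750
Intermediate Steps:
x(I, W) = 0
H(D, V) = -4 - 9*D
-(-415)*H(Q, x(-1, 2)) = -(-415)*(-4 - 9*(-6)) = -(-415)*(-4 + 54) = -(-415)*50 = -1*(-20750) = 20750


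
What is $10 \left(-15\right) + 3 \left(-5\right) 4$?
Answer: $-210$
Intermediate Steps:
$10 \left(-15\right) + 3 \left(-5\right) 4 = -150 - 60 = -210$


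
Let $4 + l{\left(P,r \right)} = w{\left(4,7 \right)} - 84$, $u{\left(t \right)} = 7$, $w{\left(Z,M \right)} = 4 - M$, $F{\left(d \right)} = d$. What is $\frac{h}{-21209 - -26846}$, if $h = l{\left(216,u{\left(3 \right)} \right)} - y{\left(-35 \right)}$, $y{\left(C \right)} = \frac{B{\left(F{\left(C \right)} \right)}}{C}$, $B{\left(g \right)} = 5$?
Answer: $- \frac{212}{13153} \approx -0.016118$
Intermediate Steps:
$y{\left(C \right)} = \frac{5}{C}$
$l{\left(P,r \right)} = -91$ ($l{\left(P,r \right)} = -4 + \left(\left(4 - 7\right) - 84\right) = -4 - 87 = -91$)
$h = - \frac{636}{7}$ ($h = -91 - \frac{5}{-35} = -91 - 5 \left(- \frac{1}{35}\right) = -91 - - \frac{1}{7} = -91 + \frac{1}{7} = - \frac{636}{7} \approx -90.857$)
$\frac{h}{-21209 - -26846} = - \frac{636}{7 \left(-21209 - -26846\right)} = - \frac{636}{7 \left(-21209 + 26846\right)} = - \frac{636}{7 \cdot 5637} = \left(- \frac{636}{7}\right) \frac{1}{5637} = - \frac{212}{13153}$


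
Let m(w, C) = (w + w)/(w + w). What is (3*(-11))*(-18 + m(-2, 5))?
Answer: 561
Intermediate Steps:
m(w, C) = 1 (m(w, C) = (2*w)/((2*w)) = (2*w)*(1/(2*w)) = 1)
(3*(-11))*(-18 + m(-2, 5)) = (3*(-11))*(-18 + 1) = -33*(-17) = 561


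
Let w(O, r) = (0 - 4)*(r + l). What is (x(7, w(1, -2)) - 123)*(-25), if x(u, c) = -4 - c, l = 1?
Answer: 3275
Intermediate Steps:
w(O, r) = -4 - 4*r (w(O, r) = (0 - 4)*(r + 1) = -4*(1 + r) = -4 - 4*r)
(x(7, w(1, -2)) - 123)*(-25) = ((-4 - (-4 - 4*(-2))) - 123)*(-25) = ((-4 - (-4 + 8)) - 123)*(-25) = ((-4 - 1*4) - 123)*(-25) = ((-4 - 4) - 123)*(-25) = (-8 - 123)*(-25) = -131*(-25) = 3275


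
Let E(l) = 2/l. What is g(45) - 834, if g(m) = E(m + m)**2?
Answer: -1688849/2025 ≈ -834.00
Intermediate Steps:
g(m) = m**(-2) (g(m) = (2/(m + m))**2 = (2/((2*m)))**2 = (2*(1/(2*m)))**2 = (1/m)**2 = m**(-2))
g(45) - 834 = 45**(-2) - 834 = 1/2025 - 834 = -1688849/2025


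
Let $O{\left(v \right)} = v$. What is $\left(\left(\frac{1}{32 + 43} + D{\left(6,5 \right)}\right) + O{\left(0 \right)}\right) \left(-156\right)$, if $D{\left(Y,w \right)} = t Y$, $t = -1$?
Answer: $\frac{23348}{25} \approx 933.92$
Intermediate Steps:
$D{\left(Y,w \right)} = - Y$
$\left(\left(\frac{1}{32 + 43} + D{\left(6,5 \right)}\right) + O{\left(0 \right)}\right) \left(-156\right) = \left(\left(\frac{1}{32 + 43} - 6\right) + 0\right) \left(-156\right) = \left(\left(\frac{1}{75} - 6\right) + 0\right) \left(-156\right) = \left(- \frac{449}{75} + 0\right) \left(-156\right) = \left(- \frac{449}{75}\right) \left(-156\right) = \frac{23348}{25}$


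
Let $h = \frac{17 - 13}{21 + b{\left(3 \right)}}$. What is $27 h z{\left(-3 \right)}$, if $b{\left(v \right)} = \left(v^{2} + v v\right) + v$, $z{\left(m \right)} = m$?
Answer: $- \frac{54}{7} \approx -7.7143$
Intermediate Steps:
$b{\left(v \right)} = v + 2 v^{2}$ ($b{\left(v \right)} = \left(v^{2} + v^{2}\right) + v = 2 v^{2} + v = v + 2 v^{2}$)
$h = \frac{2}{21}$ ($h = \frac{17 - 13}{21 + 3 \left(1 + 2 \cdot 3\right)} = \frac{4}{21 + 3 \left(1 + 6\right)} = \frac{4}{21 + 3 \cdot 7} = \frac{4}{21 + 21} = \frac{4}{42} = 4 \cdot \frac{1}{42} = \frac{2}{21} \approx 0.095238$)
$27 h z{\left(-3 \right)} = 27 \cdot \frac{2}{21} \left(-3\right) = \frac{18}{7} \left(-3\right) = - \frac{54}{7}$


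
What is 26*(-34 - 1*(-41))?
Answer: 182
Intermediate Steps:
26*(-34 - 1*(-41)) = 26*(-34 + 41) = 26*7 = 182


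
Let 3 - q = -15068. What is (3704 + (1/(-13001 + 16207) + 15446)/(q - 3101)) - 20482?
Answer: -643819988083/38375820 ≈ -16777.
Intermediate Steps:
q = 15071 (q = 3 - 1*(-15068) = 3 + 15068 = 15071)
(3704 + (1/(-13001 + 16207) + 15446)/(q - 3101)) - 20482 = (3704 + (1/(-13001 + 16207) + 15446)/(15071 - 3101)) - 20482 = (3704 + (1/3206 + 15446)/11970) - 20482 = (3704 + (1/3206 + 15446)*(1/11970)) - 20482 = (3704 + (49519877/3206)*(1/11970)) - 20482 = (3704 + 49519877/38375820) - 20482 = 142193557157/38375820 - 20482 = -643819988083/38375820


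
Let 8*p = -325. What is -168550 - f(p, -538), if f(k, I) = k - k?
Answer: -168550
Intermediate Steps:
p = -325/8 (p = (⅛)*(-325) = -325/8 ≈ -40.625)
f(k, I) = 0
-168550 - f(p, -538) = -168550 - 1*0 = -168550 + 0 = -168550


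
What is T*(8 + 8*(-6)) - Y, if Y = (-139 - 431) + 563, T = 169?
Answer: -6753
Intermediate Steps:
Y = -7 (Y = -570 + 563 = -7)
T*(8 + 8*(-6)) - Y = 169*(8 + 8*(-6)) - (-7) = 169*(8 - 48) - 1*(-7) = 169*(-40) + 7 = -6760 + 7 = -6753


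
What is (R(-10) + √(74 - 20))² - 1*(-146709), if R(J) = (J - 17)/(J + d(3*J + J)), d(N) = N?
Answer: 366908229/2500 + 81*√6/25 ≈ 1.4677e+5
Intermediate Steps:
R(J) = (-17 + J)/(5*J) (R(J) = (J - 17)/(J + (3*J + J)) = (-17 + J)/(J + 4*J) = (-17 + J)/((5*J)) = (-17 + J)*(1/(5*J)) = (-17 + J)/(5*J))
(R(-10) + √(74 - 20))² - 1*(-146709) = ((⅕)*(-17 - 10)/(-10) + √(74 - 20))² - 1*(-146709) = ((⅕)*(-⅒)*(-27) + √54)² + 146709 = (27/50 + 3*√6)² + 146709 = 146709 + (27/50 + 3*√6)²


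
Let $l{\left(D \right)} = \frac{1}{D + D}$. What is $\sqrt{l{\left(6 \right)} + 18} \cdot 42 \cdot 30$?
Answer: $210 \sqrt{651} \approx 5358.1$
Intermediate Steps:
$l{\left(D \right)} = \frac{1}{2 D}$
$\sqrt{l{\left(6 \right)} + 18} \cdot 42 \cdot 30 = \sqrt{\frac{1}{2 \cdot 6} + 18} \cdot 42 \cdot 30 = \sqrt{\frac{1}{2} \cdot \frac{1}{6} + 18} \cdot 42 \cdot 30 = \sqrt{\frac{1}{12} + 18} \cdot 42 \cdot 30 = \sqrt{\frac{217}{12}} \cdot 42 \cdot 30 = \frac{\sqrt{651}}{6} \cdot 42 \cdot 30 = 7 \sqrt{651} \cdot 30 = 210 \sqrt{651}$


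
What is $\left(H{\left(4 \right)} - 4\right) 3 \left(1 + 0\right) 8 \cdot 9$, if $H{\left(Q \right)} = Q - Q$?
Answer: $-864$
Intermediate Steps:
$H{\left(Q \right)} = 0$
$\left(H{\left(4 \right)} - 4\right) 3 \left(1 + 0\right) 8 \cdot 9 = \left(0 - 4\right) 3 \left(1 + 0\right) 8 \cdot 9 = \left(-4\right) 3 \cdot 1 \cdot 8 \cdot 9 = \left(-12\right) 1 \cdot 8 \cdot 9 = \left(-12\right) 8 \cdot 9 = \left(-96\right) 9 = -864$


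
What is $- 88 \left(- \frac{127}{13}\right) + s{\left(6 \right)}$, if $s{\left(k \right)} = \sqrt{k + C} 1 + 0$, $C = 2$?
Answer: $\frac{11176}{13} + 2 \sqrt{2} \approx 862.52$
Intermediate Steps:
$s{\left(k \right)} = \sqrt{2 + k}$ ($s{\left(k \right)} = \sqrt{k + 2} \cdot 1 + 0 = \sqrt{2 + k} 1 + 0 = \sqrt{2 + k} + 0 = \sqrt{2 + k}$)
$- 88 \left(- \frac{127}{13}\right) + s{\left(6 \right)} = - 88 \left(- \frac{127}{13}\right) + \sqrt{2 + 6} = - 88 \left(\left(-127\right) \frac{1}{13}\right) + \sqrt{8} = \left(-88\right) \left(- \frac{127}{13}\right) + 2 \sqrt{2} = \frac{11176}{13} + 2 \sqrt{2}$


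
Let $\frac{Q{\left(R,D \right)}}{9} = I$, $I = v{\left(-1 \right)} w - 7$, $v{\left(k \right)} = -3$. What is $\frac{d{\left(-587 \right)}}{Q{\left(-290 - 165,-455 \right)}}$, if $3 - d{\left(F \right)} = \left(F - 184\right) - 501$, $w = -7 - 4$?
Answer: $\frac{425}{78} \approx 5.4487$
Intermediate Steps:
$w = -11$ ($w = -7 - 4 = -11$)
$I = 26$ ($I = \left(-3\right) \left(-11\right) - 7 = 33 - 7 = 26$)
$Q{\left(R,D \right)} = 234$ ($Q{\left(R,D \right)} = 9 \cdot 26 = 234$)
$d{\left(F \right)} = 688 - F$ ($d{\left(F \right)} = 3 - \left(\left(F - 184\right) - 501\right) = 3 - \left(\left(-184 + F\right) - 501\right) = 3 - \left(-685 + F\right) = 688 - F$)
$\frac{d{\left(-587 \right)}}{Q{\left(-290 - 165,-455 \right)}} = \frac{688 - -587}{234} = \left(688 + 587\right) \frac{1}{234} = 1275 \cdot \frac{1}{234} = \frac{425}{78}$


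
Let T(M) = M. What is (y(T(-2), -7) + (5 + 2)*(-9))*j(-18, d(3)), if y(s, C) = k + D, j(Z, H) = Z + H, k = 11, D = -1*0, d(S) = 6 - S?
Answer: 780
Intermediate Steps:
D = 0
j(Z, H) = H + Z
y(s, C) = 11 (y(s, C) = 11 + 0 = 11)
(y(T(-2), -7) + (5 + 2)*(-9))*j(-18, d(3)) = (11 + (5 + 2)*(-9))*((6 - 1*3) - 18) = (11 + 7*(-9))*((6 - 3) - 18) = (11 - 63)*(3 - 18) = -52*(-15) = 780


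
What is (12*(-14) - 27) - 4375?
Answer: -4570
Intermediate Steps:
(12*(-14) - 27) - 4375 = (-168 - 27) - 4375 = -195 - 4375 = -4570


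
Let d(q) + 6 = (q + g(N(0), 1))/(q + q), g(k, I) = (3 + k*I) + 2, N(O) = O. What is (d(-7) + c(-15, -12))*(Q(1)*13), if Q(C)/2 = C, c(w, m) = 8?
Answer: 390/7 ≈ 55.714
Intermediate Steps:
g(k, I) = 5 + I*k (g(k, I) = (3 + I*k) + 2 = 5 + I*k)
Q(C) = 2*C
d(q) = -6 + (5 + q)/(2*q) (d(q) = -6 + (q + (5 + 1*0))/(q + q) = -6 + (q + (5 + 0))/((2*q)) = -6 + (q + 5)*(1/(2*q)) = -6 + (5 + q)*(1/(2*q)) = -6 + (5 + q)/(2*q))
(d(-7) + c(-15, -12))*(Q(1)*13) = ((1/2)*(5 - 11*(-7))/(-7) + 8)*((2*1)*13) = ((1/2)*(-1/7)*(5 + 77) + 8)*(2*13) = ((1/2)*(-1/7)*82 + 8)*26 = (-41/7 + 8)*26 = (15/7)*26 = 390/7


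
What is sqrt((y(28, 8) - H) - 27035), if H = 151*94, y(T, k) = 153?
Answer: 6*I*sqrt(1141) ≈ 202.67*I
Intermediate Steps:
H = 14194
sqrt((y(28, 8) - H) - 27035) = sqrt((153 - 1*14194) - 27035) = sqrt((153 - 14194) - 27035) = sqrt(-14041 - 27035) = sqrt(-41076) = 6*I*sqrt(1141)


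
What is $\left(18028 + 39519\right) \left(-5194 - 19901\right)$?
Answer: $-1444141965$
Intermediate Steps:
$\left(18028 + 39519\right) \left(-5194 - 19901\right) = 57547 \left(-25095\right) = -1444141965$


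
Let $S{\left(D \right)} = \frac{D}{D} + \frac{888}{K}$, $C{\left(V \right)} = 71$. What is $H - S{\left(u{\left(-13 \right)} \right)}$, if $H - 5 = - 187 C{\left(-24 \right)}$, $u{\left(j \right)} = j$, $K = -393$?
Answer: $- \frac{1738467}{131} \approx -13271.0$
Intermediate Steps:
$H = -13272$ ($H = 5 - 13277 = -13272$)
$S{\left(D \right)} = - \frac{165}{131}$ ($S{\left(D \right)} = \frac{D}{D} + \frac{888}{-393} = 1 + 888 \left(- \frac{1}{393}\right) = 1 - \frac{296}{131} = - \frac{165}{131}$)
$H - S{\left(u{\left(-13 \right)} \right)} = -13272 - - \frac{165}{131} = -13272 + \frac{165}{131} = - \frac{1738467}{131}$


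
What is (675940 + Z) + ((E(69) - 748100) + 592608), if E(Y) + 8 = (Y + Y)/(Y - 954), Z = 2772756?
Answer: 971492774/295 ≈ 3.2932e+6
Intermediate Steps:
E(Y) = -8 + 2*Y/(-954 + Y) (E(Y) = -8 + (Y + Y)/(Y - 954) = -8 + (2*Y)/(-954 + Y) = -8 + 2*Y/(-954 + Y))
(675940 + Z) + ((E(69) - 748100) + 592608) = (675940 + 2772756) + ((6*(1272 - 1*69)/(-954 + 69) - 748100) + 592608) = 3448696 + ((6*(1272 - 69)/(-885) - 748100) + 592608) = 3448696 + ((6*(-1/885)*1203 - 748100) + 592608) = 3448696 + ((-2406/295 - 748100) + 592608) = 3448696 + (-220691906/295 + 592608) = 3448696 - 45872546/295 = 971492774/295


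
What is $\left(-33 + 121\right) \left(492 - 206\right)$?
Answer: $25168$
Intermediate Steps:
$\left(-33 + 121\right) \left(492 - 206\right) = 88 \cdot 286 = 25168$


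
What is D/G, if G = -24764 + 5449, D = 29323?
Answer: -29323/19315 ≈ -1.5181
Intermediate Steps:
G = -19315
D/G = 29323/(-19315) = 29323*(-1/19315) = -29323/19315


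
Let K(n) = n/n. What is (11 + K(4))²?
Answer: 144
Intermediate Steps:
K(n) = 1
(11 + K(4))² = (11 + 1)² = 12² = 144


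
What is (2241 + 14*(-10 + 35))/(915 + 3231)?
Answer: 2591/4146 ≈ 0.62494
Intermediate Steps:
(2241 + 14*(-10 + 35))/(915 + 3231) = (2241 + 14*25)/4146 = (2241 + 350)*(1/4146) = 2591*(1/4146) = 2591/4146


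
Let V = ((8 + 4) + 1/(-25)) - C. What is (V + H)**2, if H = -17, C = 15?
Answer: 251001/625 ≈ 401.60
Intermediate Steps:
V = -76/25 (V = ((8 + 4) + 1/(-25)) - 1*15 = (12 - 1/25) - 15 = 299/25 - 15 = -76/25 ≈ -3.0400)
(V + H)**2 = (-76/25 - 17)**2 = (-501/25)**2 = 251001/625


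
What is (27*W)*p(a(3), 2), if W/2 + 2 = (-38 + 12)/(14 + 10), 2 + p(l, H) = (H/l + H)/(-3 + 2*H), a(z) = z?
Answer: -111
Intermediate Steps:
p(l, H) = -2 + (H + H/l)/(-3 + 2*H) (p(l, H) = -2 + (H/l + H)/(-3 + 2*H) = -2 + (H + H/l)/(-3 + 2*H))
W = -37/6 (W = -4 + 2*((-38 + 12)/(14 + 10)) = -4 + 2*(-26/24) = -4 + 2*(-26*1/24) = -4 + 2*(-13/12) = -4 - 13/6 = -37/6 ≈ -6.1667)
(27*W)*p(a(3), 2) = (27*(-37/6))*((2 + 6*3 - 3*2*3)/(3*(-3 + 2*2))) = -111*(2 + 18 - 18)/(2*(-3 + 4)) = -111*2/(2*1) = -111*2/2 = -333/2*2/3 = -111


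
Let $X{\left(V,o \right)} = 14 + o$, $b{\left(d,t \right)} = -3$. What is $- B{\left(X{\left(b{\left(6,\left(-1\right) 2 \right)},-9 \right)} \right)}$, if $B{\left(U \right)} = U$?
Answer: $-5$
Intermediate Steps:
$- B{\left(X{\left(b{\left(6,\left(-1\right) 2 \right)},-9 \right)} \right)} = - (14 - 9) = \left(-1\right) 5 = -5$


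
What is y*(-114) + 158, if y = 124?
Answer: -13978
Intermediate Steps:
y*(-114) + 158 = 124*(-114) + 158 = -14136 + 158 = -13978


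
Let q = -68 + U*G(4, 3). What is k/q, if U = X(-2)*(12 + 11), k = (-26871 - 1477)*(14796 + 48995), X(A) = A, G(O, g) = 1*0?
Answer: 452086817/17 ≈ 2.6593e+7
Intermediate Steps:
G(O, g) = 0
k = -1808347268 (k = -28348*63791 = -1808347268)
U = -46 (U = -2*(12 + 11) = -2*23 = -46)
q = -68 (q = -68 - 46*0 = -68 + 0 = -68)
k/q = -1808347268/(-68) = -1808347268*(-1/68) = 452086817/17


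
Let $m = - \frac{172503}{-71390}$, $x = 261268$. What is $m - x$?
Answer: $- \frac{18651750017}{71390} \approx -2.6127 \cdot 10^{5}$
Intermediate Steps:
$m = \frac{172503}{71390}$ ($m = \left(-172503\right) \left(- \frac{1}{71390}\right) = \frac{172503}{71390} \approx 2.4163$)
$m - x = \frac{172503}{71390} - 261268 = - \frac{18651750017}{71390}$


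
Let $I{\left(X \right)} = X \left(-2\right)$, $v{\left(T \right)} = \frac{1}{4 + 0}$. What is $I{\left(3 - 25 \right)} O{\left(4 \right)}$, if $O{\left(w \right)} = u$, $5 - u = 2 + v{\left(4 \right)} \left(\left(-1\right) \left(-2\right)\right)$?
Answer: $110$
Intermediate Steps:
$v{\left(T \right)} = \frac{1}{4}$
$I{\left(X \right)} = - 2 X$
$u = \frac{5}{2}$ ($u = 5 - \left(2 + \frac{\left(-1\right) \left(-2\right)}{4}\right) = 5 - \left(2 + \frac{1}{4} \cdot 2\right) = 5 - \left(2 + \frac{1}{2}\right) = 5 - \frac{5}{2} = \frac{5}{2} \approx 2.5$)
$O{\left(w \right)} = \frac{5}{2}$
$I{\left(3 - 25 \right)} O{\left(4 \right)} = - 2 \left(3 - 25\right) \frac{5}{2} = \left(-2\right) \left(-22\right) \frac{5}{2} = 44 \cdot \frac{5}{2} = 110$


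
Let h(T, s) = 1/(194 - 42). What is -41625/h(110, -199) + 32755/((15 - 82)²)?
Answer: -28401870245/4489 ≈ -6.3270e+6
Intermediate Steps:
h(T, s) = 1/152
-41625/h(110, -199) + 32755/((15 - 82)²) = -41625/1/152 + 32755/((15 - 82)²) = -41625*152 + 32755/((-67)²) = -6327000 + 32755/4489 = -28401870245/4489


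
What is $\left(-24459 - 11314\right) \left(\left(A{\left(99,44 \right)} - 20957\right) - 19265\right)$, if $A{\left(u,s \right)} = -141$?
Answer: $1443905599$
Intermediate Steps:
$\left(-24459 - 11314\right) \left(\left(A{\left(99,44 \right)} - 20957\right) - 19265\right) = \left(-24459 - 11314\right) \left(\left(-141 - 20957\right) - 19265\right) = - 35773 \left(\left(-141 - 20957\right) - 19265\right) = - 35773 \left(-21098 - 19265\right) = \left(-35773\right) \left(-40363\right) = 1443905599$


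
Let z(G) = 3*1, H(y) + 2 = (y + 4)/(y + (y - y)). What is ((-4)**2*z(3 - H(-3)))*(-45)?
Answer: -2160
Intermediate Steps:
H(y) = -2 + (4 + y)/y (H(y) = -2 + (y + 4)/(y + (y - y)) = -2 + (4 + y)/(y + 0) = -2 + (4 + y)/y)
z(G) = 3
((-4)**2*z(3 - H(-3)))*(-45) = ((-4)**2*3)*(-45) = (16*3)*(-45) = 48*(-45) = -2160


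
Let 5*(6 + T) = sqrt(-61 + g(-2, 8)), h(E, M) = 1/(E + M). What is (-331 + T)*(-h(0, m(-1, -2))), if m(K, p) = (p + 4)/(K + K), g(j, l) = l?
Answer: -337 + I*sqrt(53)/5 ≈ -337.0 + 1.456*I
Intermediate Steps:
m(K, p) = (4 + p)/(2*K) (m(K, p) = (4 + p)/((2*K)) = (4 + p)*(1/(2*K)) = (4 + p)/(2*K))
T = -6 + I*sqrt(53)/5 (T = -6 + sqrt(-61 + 8)/5 = -6 + sqrt(-53)/5 = -6 + (I*sqrt(53))/5 = -6 + I*sqrt(53)/5 ≈ -6.0 + 1.456*I)
(-331 + T)*(-h(0, m(-1, -2))) = (-331 + (-6 + I*sqrt(53)/5))*(-1/(0 + (1/2)*(4 - 2)/(-1))) = (-337 + I*sqrt(53)/5)*(-1/(0 + (1/2)*(-1)*2)) = (-337 + I*sqrt(53)/5)*(-1/(0 - 1)) = (-337 + I*sqrt(53)/5)*(-1/(-1)) = (-337 + I*sqrt(53)/5)*(-1*(-1)) = (-337 + I*sqrt(53)/5)*1 = -337 + I*sqrt(53)/5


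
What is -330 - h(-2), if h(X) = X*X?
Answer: -334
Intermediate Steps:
h(X) = X²
-330 - h(-2) = -330 - 1*(-2)² = -330 - 1*4 = -330 - 4 = -334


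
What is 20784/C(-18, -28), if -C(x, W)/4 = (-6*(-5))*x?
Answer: 433/45 ≈ 9.6222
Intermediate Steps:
C(x, W) = -120*x (C(x, W) = -4*(-6*(-5))*x = -120*x)
20784/C(-18, -28) = 20784/((-120*(-18))) = 20784/2160 = 20784*(1/2160) = 433/45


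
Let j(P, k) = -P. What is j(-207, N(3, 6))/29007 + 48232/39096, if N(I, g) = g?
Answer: 19543868/15750801 ≈ 1.2408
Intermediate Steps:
j(-207, N(3, 6))/29007 + 48232/39096 = -1*(-207)/29007 + 48232/39096 = 207*(1/29007) + 48232*(1/39096) = 23/3223 + 6029/4887 = 19543868/15750801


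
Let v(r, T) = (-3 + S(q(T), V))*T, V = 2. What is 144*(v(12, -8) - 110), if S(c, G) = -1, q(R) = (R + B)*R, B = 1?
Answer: -11232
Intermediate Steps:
q(R) = R*(1 + R) (q(R) = (R + 1)*R = (1 + R)*R = R*(1 + R))
v(r, T) = -4*T (v(r, T) = (-3 - 1)*T = -4*T)
144*(v(12, -8) - 110) = 144*(-4*(-8) - 110) = 144*(32 - 110) = 144*(-78) = -11232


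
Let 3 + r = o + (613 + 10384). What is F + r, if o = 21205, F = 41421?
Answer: 73620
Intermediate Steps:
r = 32199 (r = -3 + (21205 + (613 + 10384)) = -3 + (21205 + 10997) = -3 + 32202 = 32199)
F + r = 41421 + 32199 = 73620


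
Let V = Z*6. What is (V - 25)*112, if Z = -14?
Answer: -12208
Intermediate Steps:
V = -84 (V = -14*6 = -84)
(V - 25)*112 = (-84 - 25)*112 = -109*112 = -12208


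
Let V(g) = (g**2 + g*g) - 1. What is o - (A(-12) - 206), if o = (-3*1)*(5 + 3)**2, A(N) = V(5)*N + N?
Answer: 614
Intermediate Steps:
V(g) = -1 + 2*g**2 (V(g) = (g**2 + g**2) - 1 = 2*g**2 - 1 = -1 + 2*g**2)
A(N) = 50*N (A(N) = (-1 + 2*5**2)*N + N = (-1 + 2*25)*N + N = (-1 + 50)*N + N = 49*N + N = 50*N)
o = -192 (o = -3*8**2 = -3*64 = -192)
o - (A(-12) - 206) = -192 - (50*(-12) - 206) = -192 - (-600 - 206) = -192 - 1*(-806) = -192 + 806 = 614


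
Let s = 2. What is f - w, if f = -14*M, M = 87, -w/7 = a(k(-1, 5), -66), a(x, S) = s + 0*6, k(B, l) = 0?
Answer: -1204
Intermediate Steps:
a(x, S) = 2 (a(x, S) = 2 + 0*6 = 2 + 0 = 2)
w = -14 (w = -7*2 = -14)
f = -1218 (f = -14*87 = -1218)
f - w = -1218 - 1*(-14) = -1218 + 14 = -1204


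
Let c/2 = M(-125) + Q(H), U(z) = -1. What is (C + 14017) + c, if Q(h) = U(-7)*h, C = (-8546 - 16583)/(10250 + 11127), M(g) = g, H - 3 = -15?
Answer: 294785078/21377 ≈ 13790.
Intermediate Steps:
H = -12 (H = 3 - 15 = -12)
C = -25129/21377 ≈ -1.1755
Q(h) = -h
c = -226 (c = 2*(-125 - 1*(-12)) = 2*(-125 + 12) = 2*(-113) = -226)
(C + 14017) + c = (-25129/21377 + 14017) - 226 = 299616280/21377 - 226 = 294785078/21377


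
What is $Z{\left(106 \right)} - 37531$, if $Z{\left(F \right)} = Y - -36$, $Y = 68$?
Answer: $-37427$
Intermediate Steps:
$Z{\left(F \right)} = 104$ ($Z{\left(F \right)} = 68 - -36 = 68 + 36 = 104$)
$Z{\left(106 \right)} - 37531 = 104 - 37531 = -37427$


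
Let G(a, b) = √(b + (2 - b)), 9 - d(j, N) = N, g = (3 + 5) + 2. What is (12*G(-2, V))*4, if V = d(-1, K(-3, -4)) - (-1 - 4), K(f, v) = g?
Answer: 48*√2 ≈ 67.882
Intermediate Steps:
g = 10 (g = 8 + 2 = 10)
K(f, v) = 10
d(j, N) = 9 - N
V = 4 (V = (9 - 1*10) - (-1 - 4) = (9 - 10) - 1*(-5) = -1 + 5 = 4)
G(a, b) = √2
(12*G(-2, V))*4 = (12*√2)*4 = 48*√2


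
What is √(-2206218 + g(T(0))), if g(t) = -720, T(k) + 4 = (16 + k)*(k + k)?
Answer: I*√2206938 ≈ 1485.6*I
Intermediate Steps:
T(k) = -4 + 2*k*(16 + k) (T(k) = -4 + (16 + k)*(k + k) = -4 + (16 + k)*(2*k) = -4 + 2*k*(16 + k))
√(-2206218 + g(T(0))) = √(-2206218 - 720) = √(-2206938) = I*√2206938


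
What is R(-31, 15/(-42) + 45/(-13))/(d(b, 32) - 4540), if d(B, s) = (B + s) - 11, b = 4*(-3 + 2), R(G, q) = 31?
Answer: -31/4523 ≈ -0.0068539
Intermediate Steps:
b = -4 (b = 4*(-1) = -4)
d(B, s) = -11 + B + s
R(-31, 15/(-42) + 45/(-13))/(d(b, 32) - 4540) = 31/((-11 - 4 + 32) - 4540) = 31/(17 - 4540) = 31/(-4523) = 31*(-1/4523) = -31/4523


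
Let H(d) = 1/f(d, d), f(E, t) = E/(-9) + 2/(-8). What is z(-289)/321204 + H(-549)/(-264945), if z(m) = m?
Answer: -6202525777/6893212896180 ≈ -0.00089980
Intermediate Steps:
f(E, t) = -1/4 - E/9 (f(E, t) = E*(-1/9) + 2*(-1/8) = -E/9 - 1/4 = -1/4 - E/9)
H(d) = 1/(-1/4 - d/9)
z(-289)/321204 + H(-549)/(-264945) = -289/321204 - 36/(9 + 4*(-549))/(-264945) = -289*1/321204 - 36/(9 - 2196)*(-1/264945) = -289/321204 - 36/(-2187)*(-1/264945) = -289/321204 - 36*(-1/2187)*(-1/264945) = -289/321204 + (4/243)*(-1/264945) = -289/321204 - 4/64381635 = -6202525777/6893212896180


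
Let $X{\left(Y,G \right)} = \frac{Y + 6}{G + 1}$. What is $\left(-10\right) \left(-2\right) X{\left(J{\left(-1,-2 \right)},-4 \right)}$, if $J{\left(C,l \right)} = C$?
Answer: $- \frac{100}{3} \approx -33.333$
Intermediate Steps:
$X{\left(Y,G \right)} = \frac{6 + Y}{1 + G}$
$\left(-10\right) \left(-2\right) X{\left(J{\left(-1,-2 \right)},-4 \right)} = \left(-10\right) \left(-2\right) \frac{6 - 1}{1 - 4} = 20 \frac{1}{-3} \cdot 5 = 20 \left(\left(- \frac{1}{3}\right) 5\right) = 20 \left(- \frac{5}{3}\right) = - \frac{100}{3}$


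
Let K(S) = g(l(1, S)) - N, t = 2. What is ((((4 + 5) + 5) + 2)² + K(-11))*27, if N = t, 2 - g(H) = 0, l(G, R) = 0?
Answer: 6912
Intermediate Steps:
g(H) = 2 (g(H) = 2 - 1*0 = 2 + 0 = 2)
N = 2
K(S) = 0 (K(S) = 2 - 1*2 = 2 - 2 = 0)
((((4 + 5) + 5) + 2)² + K(-11))*27 = ((((4 + 5) + 5) + 2)² + 0)*27 = (((9 + 5) + 2)² + 0)*27 = ((14 + 2)² + 0)*27 = (16² + 0)*27 = (256 + 0)*27 = 256*27 = 6912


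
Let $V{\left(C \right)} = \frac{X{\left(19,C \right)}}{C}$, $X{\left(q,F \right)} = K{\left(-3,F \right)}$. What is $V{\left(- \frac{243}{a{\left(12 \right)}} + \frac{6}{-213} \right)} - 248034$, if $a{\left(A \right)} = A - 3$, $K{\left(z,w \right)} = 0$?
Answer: $-248034$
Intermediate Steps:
$X{\left(q,F \right)} = 0$
$a{\left(A \right)} = -3 + A$
$V{\left(C \right)} = 0$ ($V{\left(C \right)} = \frac{0}{C} = 0$)
$V{\left(- \frac{243}{a{\left(12 \right)}} + \frac{6}{-213} \right)} - 248034 = 0 - 248034 = -248034$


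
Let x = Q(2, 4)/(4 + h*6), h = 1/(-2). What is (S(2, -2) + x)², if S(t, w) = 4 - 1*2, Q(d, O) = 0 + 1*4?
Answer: 36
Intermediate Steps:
Q(d, O) = 4 (Q(d, O) = 0 + 4 = 4)
S(t, w) = 2 (S(t, w) = 4 - 2 = 2)
h = -½ ≈ -0.50000
x = 4 (x = 4/(4 - ½*6) = 4/(4 - 3) = 4/1 = 4*1 = 4)
(S(2, -2) + x)² = (2 + 4)² = 6² = 36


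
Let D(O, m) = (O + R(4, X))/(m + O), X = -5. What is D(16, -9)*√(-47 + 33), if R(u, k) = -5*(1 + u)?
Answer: -9*I*√14/7 ≈ -4.8107*I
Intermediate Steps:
R(u, k) = -5 - 5*u
D(O, m) = (-25 + O)/(O + m) (D(O, m) = (O + (-5 - 5*4))/(m + O) = (O + (-5 - 20))/(O + m) = (O - 25)/(O + m) = (-25 + O)/(O + m))
D(16, -9)*√(-47 + 33) = ((-25 + 16)/(16 - 9))*√(-47 + 33) = (-9/7)*√(-14) = ((⅐)*(-9))*(I*√14) = -9*I*√14/7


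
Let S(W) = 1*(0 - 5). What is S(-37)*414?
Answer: -2070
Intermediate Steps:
S(W) = -5 (S(W) = 1*(-5) = -5)
S(-37)*414 = -5*414 = -2070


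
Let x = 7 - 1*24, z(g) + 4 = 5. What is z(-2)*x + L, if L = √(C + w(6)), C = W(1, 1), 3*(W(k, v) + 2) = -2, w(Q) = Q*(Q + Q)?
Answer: -17 + 4*√39/3 ≈ -8.6733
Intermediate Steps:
z(g) = 1 (z(g) = -4 + 5 = 1)
x = -17 (x = 7 - 24 = -17)
w(Q) = 2*Q² (w(Q) = Q*(2*Q) = 2*Q²)
W(k, v) = -8/3 (W(k, v) = -2 + (⅓)*(-2) = -2 - ⅔ = -8/3)
C = -8/3 ≈ -2.6667
L = 4*√39/3 (L = √(-8/3 + 2*6²) = √(-8/3 + 2*36) = √(-8/3 + 72) = √(208/3) = 4*√39/3 ≈ 8.3267)
z(-2)*x + L = 1*(-17) + 4*√39/3 = -17 + 4*√39/3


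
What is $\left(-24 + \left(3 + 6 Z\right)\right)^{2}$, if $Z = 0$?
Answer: $441$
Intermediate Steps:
$\left(-24 + \left(3 + 6 Z\right)\right)^{2} = \left(-24 + \left(3 + 6 \cdot 0\right)\right)^{2} = \left(-24 + \left(3 + 0\right)\right)^{2} = \left(-24 + 3\right)^{2} = \left(-21\right)^{2} = 441$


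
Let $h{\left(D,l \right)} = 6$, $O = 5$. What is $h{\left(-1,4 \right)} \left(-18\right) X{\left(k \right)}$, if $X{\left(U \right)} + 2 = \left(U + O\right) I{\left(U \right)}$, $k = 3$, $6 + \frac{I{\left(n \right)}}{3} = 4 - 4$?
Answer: $15768$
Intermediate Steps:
$I{\left(n \right)} = -18$ ($I{\left(n \right)} = -18 + 3 \left(4 - 4\right) = -18 + 3 \cdot 0 = -18 + 0 = -18$)
$X{\left(U \right)} = -92 - 18 U$ ($X{\left(U \right)} = -2 + \left(U + 5\right) \left(-18\right) = -2 + \left(5 + U\right) \left(-18\right) = -2 - \left(90 + 18 U\right) = -92 - 18 U$)
$h{\left(-1,4 \right)} \left(-18\right) X{\left(k \right)} = 6 \left(-18\right) \left(-92 - 54\right) = - 108 \left(-92 - 54\right) = \left(-108\right) \left(-146\right) = 15768$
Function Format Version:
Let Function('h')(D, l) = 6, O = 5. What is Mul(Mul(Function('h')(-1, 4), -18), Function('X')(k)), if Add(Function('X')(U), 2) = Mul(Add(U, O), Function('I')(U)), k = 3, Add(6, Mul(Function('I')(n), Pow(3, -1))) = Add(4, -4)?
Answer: 15768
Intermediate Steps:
Function('I')(n) = -18 (Function('I')(n) = Add(-18, Mul(3, Add(4, -4))) = Add(-18, Mul(3, 0)) = Add(-18, 0) = -18)
Function('X')(U) = Add(-92, Mul(-18, U)) (Function('X')(U) = Add(-2, Mul(Add(U, 5), -18)) = Add(-2, Mul(Add(5, U), -18)) = Add(-2, Add(-90, Mul(-18, U))) = Add(-92, Mul(-18, U)))
Mul(Mul(Function('h')(-1, 4), -18), Function('X')(k)) = Mul(Mul(6, -18), Add(-92, Mul(-18, 3))) = Mul(-108, Add(-92, -54)) = Mul(-108, -146) = 15768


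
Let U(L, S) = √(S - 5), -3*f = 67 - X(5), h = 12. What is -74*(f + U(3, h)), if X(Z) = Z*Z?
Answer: 1036 - 74*√7 ≈ 840.21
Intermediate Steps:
X(Z) = Z²
f = -14 (f = -(67 - 1*5²)/3 = -(67 - 1*25)/3 = -(67 - 25)/3 = -⅓*42 = -14)
U(L, S) = √(-5 + S)
-74*(f + U(3, h)) = -74*(-14 + √(-5 + 12)) = -74*(-14 + √7) = 1036 - 74*√7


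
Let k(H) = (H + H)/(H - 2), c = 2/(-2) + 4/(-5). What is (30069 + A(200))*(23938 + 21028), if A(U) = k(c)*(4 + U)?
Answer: 25854685578/19 ≈ 1.3608e+9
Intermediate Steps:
c = -9/5 (c = 2*(-½) + 4*(-⅕) = -1 - ⅘ = -9/5 ≈ -1.8000)
k(H) = 2*H/(-2 + H) (k(H) = (2*H)/(-2 + H) = 2*H/(-2 + H))
A(U) = 72/19 + 18*U/19 (A(U) = (2*(-9/5)/(-2 - 9/5))*(4 + U) = (2*(-9/5)/(-19/5))*(4 + U) = (2*(-9/5)*(-5/19))*(4 + U) = 18*(4 + U)/19 = 72/19 + 18*U/19)
(30069 + A(200))*(23938 + 21028) = (30069 + (72/19 + (18/19)*200))*(23938 + 21028) = (30069 + (72/19 + 3600/19))*44966 = (30069 + 3672/19)*44966 = (574983/19)*44966 = 25854685578/19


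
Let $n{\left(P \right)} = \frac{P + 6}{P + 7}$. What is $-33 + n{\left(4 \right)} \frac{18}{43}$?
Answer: $- \frac{15429}{473} \approx -32.619$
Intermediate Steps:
$n{\left(P \right)} = \frac{6 + P}{7 + P}$
$-33 + n{\left(4 \right)} \frac{18}{43} = -33 + \frac{6 + 4}{7 + 4} \cdot \frac{18}{43} = -33 + \frac{1}{11} \cdot 10 \cdot 18 \cdot \frac{1}{43} = -33 + \frac{1}{11} \cdot 10 \cdot \frac{18}{43} = -33 + \frac{10}{11} \cdot \frac{18}{43} = -33 + \frac{180}{473} = - \frac{15429}{473}$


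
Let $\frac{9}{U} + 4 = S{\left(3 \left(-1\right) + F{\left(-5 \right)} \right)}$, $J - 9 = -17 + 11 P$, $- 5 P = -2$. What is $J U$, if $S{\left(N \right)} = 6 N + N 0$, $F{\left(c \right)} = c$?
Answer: $\frac{81}{130} \approx 0.62308$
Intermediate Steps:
$P = \frac{2}{5}$ ($P = \left(- \frac{1}{5}\right) \left(-2\right) = \frac{2}{5} \approx 0.4$)
$J = - \frac{18}{5}$ ($J = 9 + \left(-17 + 11 \cdot \frac{2}{5}\right) = 9 + \left(-17 + \frac{22}{5}\right) = 9 - \frac{63}{5} = - \frac{18}{5} \approx -3.6$)
$S{\left(N \right)} = 6 N$ ($S{\left(N \right)} = 6 N + 0 = 6 N$)
$U = - \frac{9}{52}$ ($U = \frac{9}{-4 + 6 \left(3 \left(-1\right) - 5\right)} = \frac{9}{-4 + 6 \left(-3 - 5\right)} = \frac{9}{-4 + 6 \left(-8\right)} = \frac{9}{-4 - 48} = \frac{9}{-52} = 9 \left(- \frac{1}{52}\right) = - \frac{9}{52} \approx -0.17308$)
$J U = \left(- \frac{18}{5}\right) \left(- \frac{9}{52}\right) = \frac{81}{130}$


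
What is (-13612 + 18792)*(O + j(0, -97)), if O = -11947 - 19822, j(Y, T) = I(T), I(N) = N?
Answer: -165065880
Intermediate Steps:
j(Y, T) = T
O = -31769
(-13612 + 18792)*(O + j(0, -97)) = (-13612 + 18792)*(-31769 - 97) = 5180*(-31866) = -165065880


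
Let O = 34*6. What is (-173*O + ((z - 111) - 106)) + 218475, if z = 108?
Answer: 183074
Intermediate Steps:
O = 204
(-173*O + ((z - 111) - 106)) + 218475 = (-173*204 + ((108 - 111) - 106)) + 218475 = (-35292 + (-3 - 106)) + 218475 = (-35292 - 109) + 218475 = -35401 + 218475 = 183074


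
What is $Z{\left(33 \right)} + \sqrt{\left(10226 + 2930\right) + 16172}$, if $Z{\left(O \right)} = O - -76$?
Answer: $109 + 4 \sqrt{1833} \approx 280.25$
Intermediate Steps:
$Z{\left(O \right)} = 76 + O$ ($Z{\left(O \right)} = O + 76 = 76 + O$)
$Z{\left(33 \right)} + \sqrt{\left(10226 + 2930\right) + 16172} = \left(76 + 33\right) + \sqrt{\left(10226 + 2930\right) + 16172} = 109 + \sqrt{13156 + 16172} = 109 + \sqrt{29328} = 109 + 4 \sqrt{1833}$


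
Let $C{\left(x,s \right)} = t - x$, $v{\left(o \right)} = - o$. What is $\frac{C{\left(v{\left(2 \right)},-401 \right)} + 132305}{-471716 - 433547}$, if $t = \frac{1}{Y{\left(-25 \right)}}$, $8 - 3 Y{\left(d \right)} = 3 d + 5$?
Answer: $- \frac{3439983}{23536838} \approx -0.14615$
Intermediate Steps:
$Y{\left(d \right)} = 1 - d$ ($Y{\left(d \right)} = \frac{8}{3} - \frac{3 d + 5}{3} = \frac{8}{3} - \frac{5 + 3 d}{3} = \frac{8}{3} - \left(\frac{5}{3} + d\right) = 1 - d$)
$t = \frac{1}{26}$ ($t = \frac{1}{1 - -25} = \frac{1}{1 + 25} = \frac{1}{26} \approx 0.038462$)
$C{\left(x,s \right)} = \frac{1}{26} - x$
$\frac{C{\left(v{\left(2 \right)},-401 \right)} + 132305}{-471716 - 433547} = \frac{\left(\frac{1}{26} - \left(-1\right) 2\right) + 132305}{-471716 - 433547} = \frac{\left(\frac{1}{26} - -2\right) + 132305}{-905263} = \left(\left(\frac{1}{26} + 2\right) + 132305\right) \left(- \frac{1}{905263}\right) = \left(\frac{53}{26} + 132305\right) \left(- \frac{1}{905263}\right) = \frac{3439983}{26} \left(- \frac{1}{905263}\right) = - \frac{3439983}{23536838}$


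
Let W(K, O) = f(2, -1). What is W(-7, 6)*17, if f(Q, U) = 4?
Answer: 68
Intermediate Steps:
W(K, O) = 4
W(-7, 6)*17 = 4*17 = 68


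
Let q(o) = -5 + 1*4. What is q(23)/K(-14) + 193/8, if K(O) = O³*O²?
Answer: 12975005/537824 ≈ 24.125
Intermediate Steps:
K(O) = O⁵
q(o) = -1 (q(o) = -5 + 4 = -1)
q(23)/K(-14) + 193/8 = -1/((-14)⁵) + 193/8 = -1/(-537824) + 193*(⅛) = -1*(-1/537824) + 193/8 = 1/537824 + 193/8 = 12975005/537824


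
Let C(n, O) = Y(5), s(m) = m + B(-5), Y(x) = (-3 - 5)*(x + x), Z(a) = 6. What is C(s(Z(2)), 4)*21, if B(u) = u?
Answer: -1680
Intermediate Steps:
Y(x) = -16*x
s(m) = -5 + m (s(m) = m - 5 = -5 + m)
C(n, O) = -80 (C(n, O) = -16*5 = -80)
C(s(Z(2)), 4)*21 = -80*21 = -1680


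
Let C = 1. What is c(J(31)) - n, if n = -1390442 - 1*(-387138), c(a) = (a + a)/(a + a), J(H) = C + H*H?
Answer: 1003305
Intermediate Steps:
J(H) = 1 + H**2 (J(H) = 1 + H*H = 1 + H**2)
c(a) = 1 (c(a) = (2*a)/((2*a)) = (2*a)*(1/(2*a)) = 1)
n = -1003304 (n = -1390442 + 387138 = -1003304)
c(J(31)) - n = 1 - 1*(-1003304) = 1 + 1003304 = 1003305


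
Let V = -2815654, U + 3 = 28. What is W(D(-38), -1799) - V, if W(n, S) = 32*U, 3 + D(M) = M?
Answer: 2816454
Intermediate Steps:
U = 25 (U = -3 + 28 = 25)
D(M) = -3 + M
W(n, S) = 800 (W(n, S) = 32*25 = 800)
W(D(-38), -1799) - V = 800 - 1*(-2815654) = 800 + 2815654 = 2816454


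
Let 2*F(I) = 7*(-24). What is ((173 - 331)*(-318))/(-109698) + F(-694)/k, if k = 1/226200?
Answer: -347391634774/18283 ≈ -1.9001e+7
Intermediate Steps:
F(I) = -84 (F(I) = (7*(-24))/2 = (½)*(-168) = -84)
k = 1/226200 ≈ 4.4209e-6
((173 - 331)*(-318))/(-109698) + F(-694)/k = ((173 - 331)*(-318))/(-109698) - 84/1/226200 = -158*(-318)*(-1/109698) - 84*226200 = 50244*(-1/109698) - 19000800 = -8374/18283 - 19000800 = -347391634774/18283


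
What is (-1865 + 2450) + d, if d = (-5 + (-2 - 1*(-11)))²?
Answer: 601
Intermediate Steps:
d = 16 (d = (-5 + (-2 + 11))² = (-5 + 9)² = 4² = 16)
(-1865 + 2450) + d = (-1865 + 2450) + 16 = 585 + 16 = 601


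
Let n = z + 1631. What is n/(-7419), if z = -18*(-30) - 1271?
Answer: -300/2473 ≈ -0.12131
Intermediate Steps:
z = -731 (z = 540 - 1271 = -731)
n = 900 (n = -731 + 1631 = 900)
n/(-7419) = 900/(-7419) = 900*(-1/7419) = -300/2473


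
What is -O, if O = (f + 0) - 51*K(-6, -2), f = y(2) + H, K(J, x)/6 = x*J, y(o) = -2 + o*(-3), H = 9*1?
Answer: 3671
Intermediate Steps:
H = 9
y(o) = -2 - 3*o
K(J, x) = 6*J*x (K(J, x) = 6*(x*J) = 6*(J*x) = 6*J*x)
f = 1 (f = (-2 - 3*2) + 9 = (-2 - 6) + 9 = -8 + 9 = 1)
O = -3671 (O = (1 + 0) - 306*(-6)*(-2) = 1 - 51*72 = 1 - 3672 = -3671)
-O = -1*(-3671) = 3671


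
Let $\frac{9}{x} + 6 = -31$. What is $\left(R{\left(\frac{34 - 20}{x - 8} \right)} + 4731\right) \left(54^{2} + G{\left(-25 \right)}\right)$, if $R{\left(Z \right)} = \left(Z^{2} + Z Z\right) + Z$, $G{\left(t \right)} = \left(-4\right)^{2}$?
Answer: $\frac{1291487163556}{93025} \approx 1.3883 \cdot 10^{7}$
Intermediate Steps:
$x = - \frac{9}{37}$ ($x = \frac{9}{-6 - 31} = \frac{9}{-37} = 9 \left(- \frac{1}{37}\right) = - \frac{9}{37} \approx -0.24324$)
$G{\left(t \right)} = 16$
$R{\left(Z \right)} = Z + 2 Z^{2}$ ($R{\left(Z \right)} = \left(Z^{2} + Z^{2}\right) + Z = 2 Z^{2} + Z = Z + 2 Z^{2}$)
$\left(R{\left(\frac{34 - 20}{x - 8} \right)} + 4731\right) \left(54^{2} + G{\left(-25 \right)}\right) = \left(\frac{34 - 20}{- \frac{9}{37} - 8} \left(1 + 2 \frac{34 - 20}{- \frac{9}{37} - 8}\right) + 4731\right) \left(54^{2} + 16\right) = \left(\frac{14}{- \frac{305}{37}} \left(1 + 2 \frac{14}{- \frac{305}{37}}\right) + 4731\right) \left(2916 + 16\right) = \left(14 \left(- \frac{37}{305}\right) \left(1 + 2 \cdot 14 \left(- \frac{37}{305}\right)\right) + 4731\right) 2932 = \left(- \frac{518 \left(1 + 2 \left(- \frac{518}{305}\right)\right)}{305} + 4731\right) 2932 = \left(- \frac{518 \left(1 - \frac{1036}{305}\right)}{305} + 4731\right) 2932 = \left(\left(- \frac{518}{305}\right) \left(- \frac{731}{305}\right) + 4731\right) 2932 = \left(\frac{378658}{93025} + 4731\right) 2932 = \frac{440479933}{93025} \cdot 2932 = \frac{1291487163556}{93025}$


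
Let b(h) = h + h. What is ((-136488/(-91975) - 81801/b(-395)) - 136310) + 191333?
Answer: 801123281649/14532050 ≈ 55128.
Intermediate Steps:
b(h) = 2*h
((-136488/(-91975) - 81801/b(-395)) - 136310) + 191333 = ((-136488/(-91975) - 81801/(2*(-395))) - 136310) + 191333 = ((-136488*(-1/91975) - 81801/(-790)) - 136310) + 191333 = ((136488/91975 - 81801*(-1/790)) - 136310) + 191333 = ((136488/91975 + 81801/790) - 136310) + 191333 = (1526294499/14532050 - 136310) + 191333 = -1979337441001/14532050 + 191333 = 801123281649/14532050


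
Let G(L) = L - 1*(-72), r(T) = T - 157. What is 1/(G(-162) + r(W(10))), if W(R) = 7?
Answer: -1/240 ≈ -0.0041667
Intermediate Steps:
r(T) = -157 + T
G(L) = 72 + L (G(L) = L + 72 = 72 + L)
1/(G(-162) + r(W(10))) = 1/((72 - 162) + (-157 + 7)) = 1/(-90 - 150) = 1/(-240) = -1/240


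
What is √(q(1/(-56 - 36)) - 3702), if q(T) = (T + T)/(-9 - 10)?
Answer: I*√2827868078/874 ≈ 60.844*I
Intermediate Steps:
q(T) = -2*T/19 (q(T) = (2*T)/(-19) = (2*T)*(-1/19) = -2*T/19)
√(q(1/(-56 - 36)) - 3702) = √(-2/(19*(-56 - 36)) - 3702) = √(-2/19/(-92) - 3702) = √(-2/19*(-1/92) - 3702) = √(1/874 - 3702) = √(-3235547/874) = I*√2827868078/874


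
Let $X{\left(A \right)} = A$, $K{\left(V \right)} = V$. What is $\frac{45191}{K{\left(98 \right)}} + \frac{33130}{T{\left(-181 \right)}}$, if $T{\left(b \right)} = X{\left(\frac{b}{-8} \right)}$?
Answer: $\frac{34153491}{17738} \approx 1925.4$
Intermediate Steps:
$T{\left(b \right)} = - \frac{b}{8}$ ($T{\left(b \right)} = \frac{b}{-8} = b \left(- \frac{1}{8}\right) = - \frac{b}{8}$)
$\frac{45191}{K{\left(98 \right)}} + \frac{33130}{T{\left(-181 \right)}} = \frac{45191}{98} + \frac{33130}{\left(- \frac{1}{8}\right) \left(-181\right)} = 45191 \cdot \frac{1}{98} + \frac{33130}{\frac{181}{8}} = \frac{45191}{98} + 33130 \cdot \frac{8}{181} = \frac{45191}{98} + \frac{265040}{181} = \frac{34153491}{17738}$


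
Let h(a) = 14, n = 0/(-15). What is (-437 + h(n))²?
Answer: 178929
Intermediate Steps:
n = 0 (n = 0*(-1/15) = 0)
(-437 + h(n))² = (-437 + 14)² = (-423)² = 178929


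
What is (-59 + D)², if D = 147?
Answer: 7744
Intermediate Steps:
(-59 + D)² = (-59 + 147)² = 88² = 7744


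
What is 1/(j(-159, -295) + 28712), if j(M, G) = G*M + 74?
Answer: 1/75691 ≈ 1.3212e-5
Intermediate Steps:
j(M, G) = 74 + G*M
1/(j(-159, -295) + 28712) = 1/((74 - 295*(-159)) + 28712) = 1/((74 + 46905) + 28712) = 1/(46979 + 28712) = 1/75691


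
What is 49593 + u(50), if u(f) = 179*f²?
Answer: 497093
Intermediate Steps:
49593 + u(50) = 49593 + 179*50² = 49593 + 179*2500 = 49593 + 447500 = 497093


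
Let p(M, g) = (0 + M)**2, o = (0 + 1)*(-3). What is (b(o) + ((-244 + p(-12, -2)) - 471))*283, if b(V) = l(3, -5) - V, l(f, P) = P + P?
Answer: -163574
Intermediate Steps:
o = -3 (o = 1*(-3) = -3)
l(f, P) = 2*P
p(M, g) = M**2
b(V) = -10 - V (b(V) = 2*(-5) - V = -10 - V)
(b(o) + ((-244 + p(-12, -2)) - 471))*283 = ((-10 - 1*(-3)) + ((-244 + (-12)**2) - 471))*283 = ((-10 + 3) + ((-244 + 144) - 471))*283 = (-7 + (-100 - 471))*283 = (-7 - 571)*283 = -578*283 = -163574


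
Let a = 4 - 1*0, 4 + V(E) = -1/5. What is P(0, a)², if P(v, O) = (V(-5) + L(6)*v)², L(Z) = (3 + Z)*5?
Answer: 194481/625 ≈ 311.17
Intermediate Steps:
V(E) = -21/5 (V(E) = -4 - 1/5 = -4 - 1*⅕ = -4 - ⅕ = -21/5)
L(Z) = 15 + 5*Z
a = 4 (a = 4 + 0 = 4)
P(v, O) = (-21/5 + 45*v)² (P(v, O) = (-21/5 + (15 + 5*6)*v)² = (-21/5 + (15 + 30)*v)² = (-21/5 + 45*v)²)
P(0, a)² = (9*(-7 + 75*0)²/25)² = (9*(-7 + 0)²/25)² = ((9/25)*(-7)²)² = ((9/25)*49)² = (441/25)² = 194481/625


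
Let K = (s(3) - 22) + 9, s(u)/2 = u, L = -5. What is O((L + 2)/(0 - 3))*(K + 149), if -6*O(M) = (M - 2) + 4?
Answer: -71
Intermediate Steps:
s(u) = 2*u
O(M) = -1/3 - M/6 (O(M) = -((M - 2) + 4)/6 = -((-2 + M) + 4)/6 = -(2 + M)/6 = -1/3 - M/6)
K = -7 (K = (2*3 - 22) + 9 = (6 - 22) + 9 = -16 + 9 = -7)
O((L + 2)/(0 - 3))*(K + 149) = (-1/3 - (-5 + 2)/(6*(0 - 3)))*(-7 + 149) = (-1/3 - (-1)/(2*(-3)))*142 = (-1/3 - (-1)*(-1)/(2*3))*142 = (-1/3 - 1/6*1)*142 = (-1/3 - 1/6)*142 = -1/2*142 = -71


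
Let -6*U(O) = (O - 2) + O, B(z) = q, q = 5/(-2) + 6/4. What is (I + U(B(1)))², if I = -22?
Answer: 4096/9 ≈ 455.11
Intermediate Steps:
q = -1 (q = 5*(-½) + 6*(¼) = -5/2 + 3/2 = -1)
B(z) = -1
U(O) = ⅓ - O/3 (U(O) = -((O - 2) + O)/6 = -((-2 + O) + O)/6 = -(-2 + 2*O)/6 = ⅓ - O/3)
(I + U(B(1)))² = (-22 + (⅓ - ⅓*(-1)))² = (-22 + (⅓ + ⅓))² = (-22 + ⅔)² = (-64/3)² = 4096/9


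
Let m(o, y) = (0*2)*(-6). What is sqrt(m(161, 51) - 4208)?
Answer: 4*I*sqrt(263) ≈ 64.869*I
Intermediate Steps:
m(o, y) = 0 (m(o, y) = 0*(-6) = 0)
sqrt(m(161, 51) - 4208) = sqrt(0 - 4208) = sqrt(-4208) = 4*I*sqrt(263)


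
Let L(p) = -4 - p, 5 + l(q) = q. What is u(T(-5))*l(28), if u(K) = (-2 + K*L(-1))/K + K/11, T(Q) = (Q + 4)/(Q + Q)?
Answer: -58167/110 ≈ -528.79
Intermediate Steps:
l(q) = -5 + q
T(Q) = (4 + Q)/(2*Q) (T(Q) = (4 + Q)/((2*Q)) = (4 + Q)*(1/(2*Q)) = (4 + Q)/(2*Q))
u(K) = K/11 + (-2 - 3*K)/K (u(K) = (-2 + K*(-4 - 1*(-1)))/K + K/11 = (-2 + K*(-4 + 1))/K + K*(1/11) = (-2 + K*(-3))/K + K/11 = (-2 - 3*K)/K + K/11 = K/11 + (-2 - 3*K)/K)
u(T(-5))*l(28) = (-3 - 2*(-10/(4 - 5)) + ((½)*(4 - 5)/(-5))/11)*(-5 + 28) = (-3 - 2/((½)*(-⅕)*(-1)) + ((½)*(-⅕)*(-1))/11)*23 = (-3 - 2/⅒ + (1/11)*(⅒))*23 = (-3 - 2*10 + 1/110)*23 = (-3 - 20 + 1/110)*23 = -2529/110*23 = -58167/110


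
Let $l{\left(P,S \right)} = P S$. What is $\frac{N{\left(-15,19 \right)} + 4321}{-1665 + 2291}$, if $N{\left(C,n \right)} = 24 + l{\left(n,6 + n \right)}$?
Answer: $\frac{2410}{313} \approx 7.6997$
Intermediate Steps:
$N{\left(C,n \right)} = 24 + n \left(6 + n\right)$
$\frac{N{\left(-15,19 \right)} + 4321}{-1665 + 2291} = \frac{\left(24 + 19 \left(6 + 19\right)\right) + 4321}{-1665 + 2291} = \frac{\left(24 + 19 \cdot 25\right) + 4321}{626} = \left(\left(24 + 475\right) + 4321\right) \frac{1}{626} = \left(499 + 4321\right) \frac{1}{626} = 4820 \cdot \frac{1}{626} = \frac{2410}{313}$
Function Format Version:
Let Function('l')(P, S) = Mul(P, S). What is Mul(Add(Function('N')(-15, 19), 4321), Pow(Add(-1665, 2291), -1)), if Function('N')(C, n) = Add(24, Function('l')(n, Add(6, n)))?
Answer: Rational(2410, 313) ≈ 7.6997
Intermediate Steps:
Function('N')(C, n) = Add(24, Mul(n, Add(6, n)))
Mul(Add(Function('N')(-15, 19), 4321), Pow(Add(-1665, 2291), -1)) = Mul(Add(Add(24, Mul(19, Add(6, 19))), 4321), Pow(Add(-1665, 2291), -1)) = Mul(Add(Add(24, Mul(19, 25)), 4321), Pow(626, -1)) = Mul(Add(Add(24, 475), 4321), Rational(1, 626)) = Mul(Add(499, 4321), Rational(1, 626)) = Mul(4820, Rational(1, 626)) = Rational(2410, 313)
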